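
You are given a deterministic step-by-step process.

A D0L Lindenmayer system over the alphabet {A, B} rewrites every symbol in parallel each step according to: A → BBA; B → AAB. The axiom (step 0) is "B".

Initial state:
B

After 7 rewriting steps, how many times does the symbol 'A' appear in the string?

1094

0) B
1) AAB
2) BBABBAAAB
3) AABAABBBAAABAABBBABBABBAAAB
4) BBABBAAABBBABBAAABAABAABBBABBABBAAABBBABBAAABAABAABBBAAABAABBBAAABAABBBABBABBAAAB
5) AABAABBBAAABAABBBABBABBAAABAABAABBBAAABAABBBABBABBAAABBBAB…BBBABBABBAAABBBABBAAABAABAABBBAAABAABBBAAABAABBBABBABBAAAB  (len 243)
6) BBABBAAABBBABBAAABAABAABBBABBABBAAABBBABBAAABAABAABBBAAABA…BBBABBABBAAABBBABBAAABAABAABBBAAABAABBBAAABAABBBABBABBAAAB  (len 729)
7) AABAABBBAAABAABBBABBABBAAABAABAABBBAAABAABBBABBABBAAABBBAB…BBBABBABBAAABBBABBAAABAABAABBBAAABAABBBAAABAABBBABBABBAAAB  (len 2187)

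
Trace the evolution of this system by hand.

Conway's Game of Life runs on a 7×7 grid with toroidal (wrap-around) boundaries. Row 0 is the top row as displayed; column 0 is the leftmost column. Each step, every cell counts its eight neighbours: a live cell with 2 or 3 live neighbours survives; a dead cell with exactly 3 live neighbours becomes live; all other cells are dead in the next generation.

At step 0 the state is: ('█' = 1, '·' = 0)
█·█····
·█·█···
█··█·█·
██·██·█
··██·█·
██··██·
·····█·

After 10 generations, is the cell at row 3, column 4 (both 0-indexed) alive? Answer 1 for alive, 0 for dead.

0) █·█····
·█·█···
█··█·█·
██·██·█
··██·█·
██··██·
·····█·
1) ·██····
██·██·█
···█·█·
██·····
·······
·███·█·
█···██·
2) ··█····
██·████
···█·█·
·······
█······
·███·██
█···███
3) ··█····
██·█·██
█·██·█·
·······
███···█
·███···
█···█··
4) ··████·
█··█·█·
█·██·█·
···█···
█··█···
···█··█
·······
5) ··██·██
·····█·
·███···
·█·█··█
··███··
·······
··█··█·
6) ··██·██
·█···██
██·██··
██·····
··███··
··█·█··
··█████
7) ·█·····
·█·····
····██·
█······
··█·█··
·█·····
·█····█
8) ·██····
·······
·······
···███·
·█·····
███····
·██····
9) ·██····
·······
····█··
····█··
██·██··
█······
···█···
10) ··█····
·······
·······
····██·
██·██··
█████··
·██····

1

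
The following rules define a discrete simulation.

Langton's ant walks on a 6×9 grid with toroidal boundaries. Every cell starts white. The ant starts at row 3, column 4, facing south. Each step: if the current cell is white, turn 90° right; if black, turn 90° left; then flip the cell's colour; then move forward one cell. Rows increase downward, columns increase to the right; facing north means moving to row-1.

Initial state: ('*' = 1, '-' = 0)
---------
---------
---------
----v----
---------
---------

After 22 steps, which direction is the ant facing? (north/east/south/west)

t=0: ---------
---------
---------
----v----
---------
---------
t=1: ---------
---------
---------
---<*----
---------
---------
t=2: ---------
---------
---^-----
---**----
---------
---------
t=3: ---------
---------
---*>----
---**----
---------
---------
t=4: ---------
---------
---**----
---*v----
---------
---------
t=5: ---------
---------
---**----
---*->---
---------
---------
t=6: ---------
---------
---**----
---*-*---
-----v---
---------
t=7: ---------
---------
---**----
---*-*---
----<*---
---------
t=8: ---------
---------
---**----
---*^*---
----**---
---------
t=9: ---------
---------
---**----
---**>---
----**---
---------
t=10: ---------
---------
---**^---
---**----
----**---
---------
t=11: ---------
---------
---***>--
---**----
----**---
---------
t=12: ---------
---------
---****--
---**-v--
----**---
---------
t=13: ---------
---------
---****--
---**<*--
----**---
---------
t=14: ---------
---------
---**^*--
---****--
----**---
---------
t=15: ---------
---------
---*<-*--
---****--
----**---
---------
t=16: ---------
---------
---*--*--
---*v**--
----**---
---------
t=17: ---------
---------
---*--*--
---*->*--
----**---
---------
t=18: ---------
---------
---*-^*--
---*--*--
----**---
---------
t=19: ---------
---------
---*-*>--
---*--*--
----**---
---------
t=20: ---------
------^--
---*-*---
---*--*--
----**---
---------
t=21: ---------
------*>-
---*-*---
---*--*--
----**---
---------
t=22: ---------
------**-
---*-*-v-
---*--*--
----**---
---------

south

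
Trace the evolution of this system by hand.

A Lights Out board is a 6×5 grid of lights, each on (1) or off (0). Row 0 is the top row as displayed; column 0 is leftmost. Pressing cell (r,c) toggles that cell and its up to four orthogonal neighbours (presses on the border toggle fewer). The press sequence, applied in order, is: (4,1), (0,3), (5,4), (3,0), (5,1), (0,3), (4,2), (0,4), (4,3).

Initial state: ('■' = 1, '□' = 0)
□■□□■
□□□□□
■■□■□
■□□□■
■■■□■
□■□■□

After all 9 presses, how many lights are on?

step 0: □■□□■
□□□□□
■■□■□
■□□□■
■■■□■
□■□■□
step 1: □■□□■
□□□□□
■■□■□
■■□□■
□□□□■
□□□■□
step 2: □■■■□
□□□■□
■■□■□
■■□□■
□□□□■
□□□■□
step 3: □■■■□
□□□■□
■■□■□
■■□□■
□□□□□
□□□□■
step 4: □■■■□
□□□■□
□■□■□
□□□□■
■□□□□
□□□□■
step 5: □■■■□
□□□■□
□■□■□
□□□□■
■■□□□
■■■□■
step 6: □■□□■
□□□□□
□■□■□
□□□□■
■■□□□
■■■□■
step 7: □■□□■
□□□□□
□■□■□
□□■□■
■□■■□
■■□□■
step 8: □■□■□
□□□□■
□■□■□
□□■□■
■□■■□
■■□□■
step 9: □■□■□
□□□□■
□■□■□
□□■■■
■□□□■
■■□■■

14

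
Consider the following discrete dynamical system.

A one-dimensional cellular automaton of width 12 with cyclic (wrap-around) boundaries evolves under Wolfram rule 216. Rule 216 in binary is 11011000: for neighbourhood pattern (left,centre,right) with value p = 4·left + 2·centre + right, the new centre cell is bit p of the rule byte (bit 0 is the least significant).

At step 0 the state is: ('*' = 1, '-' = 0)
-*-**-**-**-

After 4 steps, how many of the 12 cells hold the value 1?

9

step 0: -*-**-**-**-
step 1: ---**-**-***
step 2: *--**-**-***
step 3: **-**-**-***
step 4: **-**-**-***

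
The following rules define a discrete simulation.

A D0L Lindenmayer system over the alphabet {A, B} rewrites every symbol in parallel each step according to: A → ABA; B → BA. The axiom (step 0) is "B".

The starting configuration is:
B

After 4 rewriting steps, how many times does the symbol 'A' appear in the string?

step 0: B
step 1: BA
step 2: BAABA
step 3: BAABAABABAABA
step 4: BAABAABABAABAABABAABABAABAABABAABA

21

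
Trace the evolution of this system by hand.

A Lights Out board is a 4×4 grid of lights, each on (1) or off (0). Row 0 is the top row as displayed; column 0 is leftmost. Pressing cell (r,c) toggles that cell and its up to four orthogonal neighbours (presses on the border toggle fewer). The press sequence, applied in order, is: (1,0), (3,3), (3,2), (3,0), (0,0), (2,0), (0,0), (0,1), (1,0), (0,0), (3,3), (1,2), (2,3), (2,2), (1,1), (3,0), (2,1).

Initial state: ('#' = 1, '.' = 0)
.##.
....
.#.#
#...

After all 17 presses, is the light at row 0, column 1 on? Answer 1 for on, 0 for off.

0

gen 0: .##.
....
.#.#
#...
gen 1: ###.
##..
##.#
#...
gen 2: ###.
##..
##..
#.##
gen 3: ###.
##..
###.
##..
gen 4: ###.
##..
.##.
....
gen 5: ..#.
.#..
.##.
....
gen 6: ..#.
##..
#.#.
#...
gen 7: ###.
.#..
#.#.
#...
gen 8: ....
....
#.#.
#...
gen 9: #...
##..
..#.
#...
gen 10: .#..
.#..
..#.
#...
gen 11: .#..
.#..
..##
#.##
gen 12: .##.
..##
...#
#.##
gen 13: .##.
..#.
..#.
#.#.
gen 14: .##.
....
.#.#
#...
gen 15: ..#.
###.
...#
#...
gen 16: ..#.
###.
#..#
.#..
gen 17: ..#.
#.#.
.###
....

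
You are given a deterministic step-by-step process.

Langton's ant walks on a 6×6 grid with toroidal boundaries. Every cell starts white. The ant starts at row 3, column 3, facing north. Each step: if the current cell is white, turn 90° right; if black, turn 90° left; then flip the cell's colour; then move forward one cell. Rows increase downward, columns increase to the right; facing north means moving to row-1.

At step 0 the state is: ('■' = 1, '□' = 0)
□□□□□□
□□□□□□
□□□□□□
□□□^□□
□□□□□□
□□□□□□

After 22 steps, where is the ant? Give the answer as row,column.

gen 0: □□□□□□
□□□□□□
□□□□□□
□□□^□□
□□□□□□
□□□□□□
gen 1: □□□□□□
□□□□□□
□□□□□□
□□□■>□
□□□□□□
□□□□□□
gen 2: □□□□□□
□□□□□□
□□□□□□
□□□■■□
□□□□v□
□□□□□□
gen 3: □□□□□□
□□□□□□
□□□□□□
□□□■■□
□□□<■□
□□□□□□
gen 4: □□□□□□
□□□□□□
□□□□□□
□□□^■□
□□□■■□
□□□□□□
gen 5: □□□□□□
□□□□□□
□□□□□□
□□<□■□
□□□■■□
□□□□□□
gen 6: □□□□□□
□□□□□□
□□^□□□
□□■□■□
□□□■■□
□□□□□□
gen 7: □□□□□□
□□□□□□
□□■>□□
□□■□■□
□□□■■□
□□□□□□
gen 8: □□□□□□
□□□□□□
□□■■□□
□□■v■□
□□□■■□
□□□□□□
gen 9: □□□□□□
□□□□□□
□□■■□□
□□<■■□
□□□■■□
□□□□□□
gen 10: □□□□□□
□□□□□□
□□■■□□
□□□■■□
□□v■■□
□□□□□□
gen 11: □□□□□□
□□□□□□
□□■■□□
□□□■■□
□<■■■□
□□□□□□
gen 12: □□□□□□
□□□□□□
□□■■□□
□^□■■□
□■■■■□
□□□□□□
gen 13: □□□□□□
□□□□□□
□□■■□□
□■>■■□
□■■■■□
□□□□□□
gen 14: □□□□□□
□□□□□□
□□■■□□
□■■■■□
□■v■■□
□□□□□□
gen 15: □□□□□□
□□□□□□
□□■■□□
□■■■■□
□■□>■□
□□□□□□
gen 16: □□□□□□
□□□□□□
□□■■□□
□■■^■□
□■□□■□
□□□□□□
gen 17: □□□□□□
□□□□□□
□□■■□□
□■<□■□
□■□□■□
□□□□□□
gen 18: □□□□□□
□□□□□□
□□■■□□
□■□□■□
□■v□■□
□□□□□□
gen 19: □□□□□□
□□□□□□
□□■■□□
□■□□■□
□<■□■□
□□□□□□
gen 20: □□□□□□
□□□□□□
□□■■□□
□■□□■□
□□■□■□
□v□□□□
gen 21: □□□□□□
□□□□□□
□□■■□□
□■□□■□
□□■□■□
<■□□□□
gen 22: □□□□□□
□□□□□□
□□■■□□
□■□□■□
^□■□■□
■■□□□□

4,0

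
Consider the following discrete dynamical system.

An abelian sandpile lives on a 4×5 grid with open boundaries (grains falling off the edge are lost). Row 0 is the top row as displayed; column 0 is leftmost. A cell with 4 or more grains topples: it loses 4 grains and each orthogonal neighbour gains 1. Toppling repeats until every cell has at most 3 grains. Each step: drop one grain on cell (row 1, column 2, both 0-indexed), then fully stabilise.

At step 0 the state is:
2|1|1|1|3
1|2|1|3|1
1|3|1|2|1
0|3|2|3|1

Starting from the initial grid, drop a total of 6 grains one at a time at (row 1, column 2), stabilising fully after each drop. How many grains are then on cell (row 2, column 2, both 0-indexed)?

2

k=0  2|1|1|1|3
1|2|1|3|1
1|3|1|2|1
0|3|2|3|1
k=1  2|1|1|1|3
1|2|2|3|1
1|3|1|2|1
0|3|2|3|1
k=2  2|1|1|1|3
1|2|3|3|1
1|3|1|2|1
0|3|2|3|1
k=3  2|1|2|2|3
1|3|1|0|2
1|3|2|3|1
0|3|2|3|1
k=4  2|1|2|2|3
1|3|2|0|2
1|3|2|3|1
0|3|2|3|1
k=5  2|1|2|2|3
1|3|3|0|2
1|3|2|3|1
0|3|2|3|1
k=6  2|2|3|2|3
2|1|2|2|2
2|2|2|1|2
1|1|1|1|2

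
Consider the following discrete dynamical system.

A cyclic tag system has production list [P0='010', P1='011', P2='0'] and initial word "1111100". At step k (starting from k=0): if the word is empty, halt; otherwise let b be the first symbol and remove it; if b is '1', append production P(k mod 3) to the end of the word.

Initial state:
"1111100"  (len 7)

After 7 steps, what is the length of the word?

13

gen 0: "1111100"  (len 7)
gen 1: "111100010"  (len 9)
gen 2: "11100010011"  (len 11)
gen 3: "11000100110"  (len 11)
gen 4: "1000100110010"  (len 13)
gen 5: "000100110010011"  (len 15)
gen 6: "00100110010011"  (len 14)
gen 7: "0100110010011"  (len 13)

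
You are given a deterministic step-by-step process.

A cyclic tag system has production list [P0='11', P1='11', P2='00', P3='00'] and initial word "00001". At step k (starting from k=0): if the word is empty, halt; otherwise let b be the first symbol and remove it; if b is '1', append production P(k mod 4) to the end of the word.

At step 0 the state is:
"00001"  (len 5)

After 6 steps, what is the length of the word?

t=0: "00001"  (len 5)
t=1: "0001"  (len 4)
t=2: "001"  (len 3)
t=3: "01"  (len 2)
t=4: "1"  (len 1)
t=5: "11"  (len 2)
t=6: "111"  (len 3)

3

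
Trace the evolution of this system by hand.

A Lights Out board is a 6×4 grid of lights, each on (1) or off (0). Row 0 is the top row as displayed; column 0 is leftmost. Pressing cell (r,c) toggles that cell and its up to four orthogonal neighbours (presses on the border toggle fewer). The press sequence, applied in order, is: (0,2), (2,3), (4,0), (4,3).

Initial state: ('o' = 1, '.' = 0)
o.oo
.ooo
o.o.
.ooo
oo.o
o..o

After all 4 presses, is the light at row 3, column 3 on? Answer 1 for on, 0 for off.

k=0  o.oo
.ooo
o.o.
.ooo
oo.o
o..o
k=1  oo..
.o.o
o.o.
.ooo
oo.o
o..o
k=2  oo..
.o..
o..o
.oo.
oo.o
o..o
k=3  oo..
.o..
o..o
ooo.
...o
...o
k=4  oo..
.o..
o..o
oooo
..o.
....

1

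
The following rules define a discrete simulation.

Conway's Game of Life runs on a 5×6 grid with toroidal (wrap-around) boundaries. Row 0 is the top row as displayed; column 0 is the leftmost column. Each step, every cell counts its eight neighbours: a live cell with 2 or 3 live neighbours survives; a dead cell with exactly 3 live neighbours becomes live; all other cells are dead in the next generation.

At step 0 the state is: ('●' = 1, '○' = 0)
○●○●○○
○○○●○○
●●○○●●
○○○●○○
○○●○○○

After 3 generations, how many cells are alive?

2

[0] ○●○●○○
○○○●○○
●●○○●●
○○○●○○
○○●○○○
[1] ○○○●○○
○●○●○●
●○●●●●
●●●●●●
○○●●○○
[2] ○○○●○○
○●○○○●
○○○○○○
○○○○○○
●○○○○●
[3] ○○○○●●
○○○○○○
○○○○○○
○○○○○○
○○○○○○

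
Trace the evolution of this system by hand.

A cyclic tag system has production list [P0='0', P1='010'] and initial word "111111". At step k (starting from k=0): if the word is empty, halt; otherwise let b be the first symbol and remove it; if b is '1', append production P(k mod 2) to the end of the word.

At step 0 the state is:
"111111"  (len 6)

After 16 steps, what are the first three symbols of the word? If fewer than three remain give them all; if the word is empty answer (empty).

t=0: "111111"  (len 6)
t=1: "111110"  (len 6)
t=2: "11110010"  (len 8)
t=3: "11100100"  (len 8)
t=4: "1100100010"  (len 10)
t=5: "1001000100"  (len 10)
t=6: "001000100010"  (len 12)
t=7: "01000100010"  (len 11)
t=8: "1000100010"  (len 10)
t=9: "0001000100"  (len 10)
t=10: "001000100"  (len 9)
t=11: "01000100"  (len 8)
t=12: "1000100"  (len 7)
t=13: "0001000"  (len 7)
t=14: "001000"  (len 6)
t=15: "01000"  (len 5)
t=16: "1000"  (len 4)

100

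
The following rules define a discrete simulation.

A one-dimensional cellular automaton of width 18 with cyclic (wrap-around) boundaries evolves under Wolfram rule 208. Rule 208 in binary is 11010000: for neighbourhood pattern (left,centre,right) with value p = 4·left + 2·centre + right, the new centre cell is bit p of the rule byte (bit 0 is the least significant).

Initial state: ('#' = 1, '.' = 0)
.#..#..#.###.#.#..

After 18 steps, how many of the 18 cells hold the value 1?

step 0: .#..#..#.###.#.#..
step 1: ..#..#....##....#.
step 2: ...#..#....##....#
step 3: #...#..#....##....
step 4: .#...#..#....##...
step 5: ..#...#..#....##..
step 6: ...#...#..#....##.
step 7: ....#...#..#....##
step 8: #....#...#..#....#
step 9: ##....#...#..#....
step 10: .##....#...#..#...
step 11: ..##....#...#..#..
step 12: ...##....#...#..#.
step 13: ....##....#...#..#
step 14: #....##....#...#..
step 15: .#....##....#...#.
step 16: ..#....##....#...#
step 17: #..#....##....#...
step 18: .#..#....##....#..

5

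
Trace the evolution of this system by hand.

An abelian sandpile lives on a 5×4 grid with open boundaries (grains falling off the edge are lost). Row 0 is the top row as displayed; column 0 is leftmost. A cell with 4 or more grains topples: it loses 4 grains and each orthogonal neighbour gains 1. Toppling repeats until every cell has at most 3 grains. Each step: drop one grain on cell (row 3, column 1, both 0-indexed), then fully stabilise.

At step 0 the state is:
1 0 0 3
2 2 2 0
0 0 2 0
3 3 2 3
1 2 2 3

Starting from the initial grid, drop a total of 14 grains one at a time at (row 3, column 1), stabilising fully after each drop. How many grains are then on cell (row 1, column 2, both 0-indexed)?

3

0) 1 0 0 3
2 2 2 0
0 0 2 0
3 3 2 3
1 2 2 3
1) 1 0 0 3
2 2 2 0
1 1 2 0
0 1 3 3
2 3 2 3
2) 1 0 0 3
2 2 2 0
1 1 2 0
0 2 3 3
2 3 2 3
3) 1 0 0 3
2 2 2 0
1 1 2 0
0 3 3 3
2 3 2 3
4) 1 0 0 3
2 2 2 0
1 2 3 1
1 2 2 1
3 1 1 1
5) 1 0 0 3
2 2 2 0
1 2 3 1
1 3 2 1
3 1 1 1
6) 1 0 0 3
2 2 2 0
1 3 3 1
2 0 3 1
3 2 1 1
7) 1 0 0 3
2 2 2 0
1 3 3 1
2 1 3 1
3 2 1 1
8) 1 0 0 3
2 2 2 0
1 3 3 1
2 2 3 1
3 2 1 1
9) 1 0 0 3
2 2 2 0
1 3 3 1
2 3 3 1
3 2 1 1
10) 1 0 0 3
2 3 3 0
2 1 1 2
3 2 1 2
3 3 2 1
11) 1 0 0 3
2 3 3 0
2 1 1 2
3 3 1 2
3 3 2 1
12) 1 0 0 3
2 3 3 0
3 2 1 2
1 2 2 2
1 1 3 1
13) 1 0 0 3
2 3 3 0
3 2 1 2
1 3 2 2
1 1 3 1
14) 1 0 0 3
2 3 3 0
3 3 1 2
2 0 3 2
1 2 3 1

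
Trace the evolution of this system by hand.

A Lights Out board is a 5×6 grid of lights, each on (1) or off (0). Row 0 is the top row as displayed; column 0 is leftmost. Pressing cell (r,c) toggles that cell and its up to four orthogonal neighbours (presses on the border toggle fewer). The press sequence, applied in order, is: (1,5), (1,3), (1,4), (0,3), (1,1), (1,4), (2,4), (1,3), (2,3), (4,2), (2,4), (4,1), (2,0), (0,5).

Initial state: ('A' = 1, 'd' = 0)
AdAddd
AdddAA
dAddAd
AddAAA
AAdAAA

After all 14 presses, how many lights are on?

19

0) AdAddd
AdddAA
dAddAd
AddAAA
AAdAAA
1) AdAddA
Addddd
dAddAA
AddAAA
AAdAAA
2) AdAAdA
AdAAAd
dAdAAA
AddAAA
AAdAAA
3) AdAAAA
AdAddA
dAdAdA
AddAAA
AAdAAA
4) AddddA
AdAAdA
dAdAdA
AddAAA
AAdAAA
5) AAdddA
dAdAdA
dddAdA
AddAAA
AAdAAA
6) AAddAA
dAddAd
dddAAA
AddAAA
AAdAAA
7) AAddAA
dAdddd
dddddd
AddAdA
AAdAAA
8) AAdAAA
dAAAAd
dddAdd
AddAdA
AAdAAA
9) AAdAAA
dAAdAd
ddAdAd
AddddA
AAdAAA
10) AAdAAA
dAAdAd
ddAdAd
AdAddA
AdAdAA
11) AAdAAA
dAAddd
ddAAdA
AdAdAA
AdAdAA
12) AAdAAA
dAAddd
ddAAdA
AAAdAA
dAddAA
13) AAdAAA
AAAddd
AAAAdA
dAAdAA
dAddAA
14) AAdAdd
AAAddA
AAAAdA
dAAdAA
dAddAA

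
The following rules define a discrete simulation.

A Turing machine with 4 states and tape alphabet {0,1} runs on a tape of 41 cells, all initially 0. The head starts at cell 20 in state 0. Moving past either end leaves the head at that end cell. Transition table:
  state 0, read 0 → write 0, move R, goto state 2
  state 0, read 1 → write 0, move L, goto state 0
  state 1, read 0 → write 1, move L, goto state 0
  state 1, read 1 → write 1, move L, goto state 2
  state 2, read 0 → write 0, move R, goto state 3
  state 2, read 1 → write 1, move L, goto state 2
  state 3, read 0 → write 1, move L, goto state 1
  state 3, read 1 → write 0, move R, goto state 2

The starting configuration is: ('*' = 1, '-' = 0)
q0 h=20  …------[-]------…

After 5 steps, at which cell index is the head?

0) q0 h=20  …------[-]------…
1) q2 h=21  …------[-]------…
2) q3 h=22  …------[-]------…
3) q1 h=21  …------[-]*-----…
4) q0 h=20  …------[-]**----…
5) q2 h=21  …------[*]*-----…

21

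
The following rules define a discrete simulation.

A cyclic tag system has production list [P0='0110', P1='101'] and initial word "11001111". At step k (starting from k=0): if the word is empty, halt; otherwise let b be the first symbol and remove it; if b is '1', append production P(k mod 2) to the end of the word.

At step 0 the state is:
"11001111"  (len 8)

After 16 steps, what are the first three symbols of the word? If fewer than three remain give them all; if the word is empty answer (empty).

110

gen 0: "11001111"  (len 8)
gen 1: "10011110110"  (len 11)
gen 2: "0011110110101"  (len 13)
gen 3: "011110110101"  (len 12)
gen 4: "11110110101"  (len 11)
gen 5: "11101101010110"  (len 14)
gen 6: "1101101010110101"  (len 16)
gen 7: "1011010101101010110"  (len 19)
gen 8: "011010101101010110101"  (len 21)
gen 9: "11010101101010110101"  (len 20)
gen 10: "1010101101010110101101"  (len 22)
gen 11: "0101011010101101011010110"  (len 25)
gen 12: "101011010101101011010110"  (len 24)
gen 13: "010110101011010110101100110"  (len 27)
gen 14: "10110101011010110101100110"  (len 26)
gen 15: "01101010110101101011001100110"  (len 29)
gen 16: "1101010110101101011001100110"  (len 28)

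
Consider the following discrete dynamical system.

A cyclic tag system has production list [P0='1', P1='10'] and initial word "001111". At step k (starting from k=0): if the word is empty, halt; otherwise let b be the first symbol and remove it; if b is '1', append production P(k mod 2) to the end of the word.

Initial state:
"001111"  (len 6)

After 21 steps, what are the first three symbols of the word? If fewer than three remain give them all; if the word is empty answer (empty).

101

k=0  "001111"  (len 6)
k=1  "01111"  (len 5)
k=2  "1111"  (len 4)
k=3  "1111"  (len 4)
k=4  "11110"  (len 5)
k=5  "11101"  (len 5)
k=6  "110110"  (len 6)
k=7  "101101"  (len 6)
k=8  "0110110"  (len 7)
k=9  "110110"  (len 6)
k=10  "1011010"  (len 7)
k=11  "0110101"  (len 7)
k=12  "110101"  (len 6)
k=13  "101011"  (len 6)
k=14  "0101110"  (len 7)
k=15  "101110"  (len 6)
k=16  "0111010"  (len 7)
k=17  "111010"  (len 6)
k=18  "1101010"  (len 7)
k=19  "1010101"  (len 7)
k=20  "01010110"  (len 8)
k=21  "1010110"  (len 7)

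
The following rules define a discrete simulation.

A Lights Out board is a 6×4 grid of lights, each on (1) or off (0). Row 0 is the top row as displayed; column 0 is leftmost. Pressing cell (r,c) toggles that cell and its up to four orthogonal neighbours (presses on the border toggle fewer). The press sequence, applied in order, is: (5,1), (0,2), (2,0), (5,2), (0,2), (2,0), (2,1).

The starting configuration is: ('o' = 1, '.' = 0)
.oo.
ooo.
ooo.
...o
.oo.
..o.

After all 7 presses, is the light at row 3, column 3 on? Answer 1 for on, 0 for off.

step 0: .oo.
ooo.
ooo.
...o
.oo.
..o.
step 1: .oo.
ooo.
ooo.
...o
..o.
oo..
step 2: ...o
oo..
ooo.
...o
..o.
oo..
step 3: ...o
.o..
..o.
o..o
..o.
oo..
step 4: ...o
.o..
..o.
o..o
....
o.oo
step 5: .oo.
.oo.
..o.
o..o
....
o.oo
step 6: .oo.
ooo.
ooo.
...o
....
o.oo
step 7: .oo.
o.o.
....
.o.o
....
o.oo

1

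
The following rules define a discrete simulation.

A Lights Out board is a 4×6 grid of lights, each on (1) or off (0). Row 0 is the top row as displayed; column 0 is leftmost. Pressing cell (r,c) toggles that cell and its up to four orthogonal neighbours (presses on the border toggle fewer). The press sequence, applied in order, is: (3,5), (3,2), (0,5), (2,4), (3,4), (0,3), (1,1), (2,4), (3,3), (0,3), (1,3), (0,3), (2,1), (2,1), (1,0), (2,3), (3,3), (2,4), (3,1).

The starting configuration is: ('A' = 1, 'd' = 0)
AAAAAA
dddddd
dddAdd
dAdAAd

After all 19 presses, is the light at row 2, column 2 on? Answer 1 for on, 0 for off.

0

gen 0: AAAAAA
dddddd
dddAdd
dAdAAd
gen 1: AAAAAA
dddddd
dddAdA
dAdAdA
gen 2: AAAAAA
dddddd
ddAAdA
ddAddA
gen 3: AAAAdd
dddddA
ddAAdA
ddAddA
gen 4: AAAAdd
ddddAA
ddAdAd
ddAdAA
gen 5: AAAAdd
ddddAA
ddAddd
ddAAdd
gen 6: AAddAd
dddAAA
ddAddd
ddAAdd
gen 7: AdddAd
AAAAAA
dAAddd
ddAAdd
gen 8: AdddAd
AAAAdA
dAAAAA
ddAAAd
gen 9: AdddAd
AAAAdA
dAAdAA
dddddd
gen 10: AdAAdd
AAAddA
dAAdAA
dddddd
gen 11: AdAddd
AAdAAA
dAAAAA
dddddd
gen 12: AddAAd
AAddAA
dAAAAA
dddddd
gen 13: AddAAd
AdddAA
AddAAA
dAdddd
gen 14: AddAAd
AAddAA
dAAAAA
dddddd
gen 15: dddAAd
ddddAA
AAAAAA
dddddd
gen 16: dddAAd
dddAAA
AAdddA
dddAdd
gen 17: dddAAd
dddAAA
AAdAdA
ddAdAd
gen 18: dddAAd
dddAdA
AAddAd
ddAddd
gen 19: dddAAd
dddAdA
AdddAd
AAdddd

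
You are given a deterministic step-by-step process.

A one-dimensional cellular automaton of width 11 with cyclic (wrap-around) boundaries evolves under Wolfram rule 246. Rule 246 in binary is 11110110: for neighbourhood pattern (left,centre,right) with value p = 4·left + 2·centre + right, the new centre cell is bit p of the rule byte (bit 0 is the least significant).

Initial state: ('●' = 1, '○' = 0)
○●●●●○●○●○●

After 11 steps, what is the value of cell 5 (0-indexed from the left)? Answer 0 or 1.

1

step 0: ○●●●●○●○●○●
step 1: ●○●●●●●●●●●
step 2: ●●○●●●●●●●●
step 3: ●●●○●●●●●●●
step 4: ●●●●○●●●●●●
step 5: ●●●●●○●●●●●
step 6: ●●●●●●○●●●●
step 7: ●●●●●●●○●●●
step 8: ●●●●●●●●○●●
step 9: ●●●●●●●●●○●
step 10: ●●●●●●●●●●○
step 11: ○●●●●●●●●●●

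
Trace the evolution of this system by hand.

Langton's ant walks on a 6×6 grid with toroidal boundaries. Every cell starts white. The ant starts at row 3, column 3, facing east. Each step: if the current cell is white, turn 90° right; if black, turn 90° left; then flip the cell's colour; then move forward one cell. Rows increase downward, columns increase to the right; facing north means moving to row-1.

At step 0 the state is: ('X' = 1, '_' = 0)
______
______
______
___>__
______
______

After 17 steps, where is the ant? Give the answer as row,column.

2,3

step 0: ______
______
______
___>__
______
______
step 1: ______
______
______
___X__
___v__
______
step 2: ______
______
______
___X__
__<X__
______
step 3: ______
______
______
__^X__
__XX__
______
step 4: ______
______
______
__X>__
__XX__
______
step 5: ______
______
___^__
__X___
__XX__
______
step 6: ______
______
___X>_
__X___
__XX__
______
step 7: ______
______
___XX_
__X_v_
__XX__
______
step 8: ______
______
___XX_
__X<X_
__XX__
______
step 9: ______
______
___^X_
__XXX_
__XX__
______
step 10: ______
______
__<_X_
__XXX_
__XX__
______
step 11: ______
__^___
__X_X_
__XXX_
__XX__
______
step 12: ______
__X>__
__X_X_
__XXX_
__XX__
______
step 13: ______
__XX__
__XvX_
__XXX_
__XX__
______
step 14: ______
__XX__
__<XX_
__XXX_
__XX__
______
step 15: ______
__XX__
___XX_
__vXX_
__XX__
______
step 16: ______
__XX__
___XX_
___>X_
__XX__
______
step 17: ______
__XX__
___^X_
____X_
__XX__
______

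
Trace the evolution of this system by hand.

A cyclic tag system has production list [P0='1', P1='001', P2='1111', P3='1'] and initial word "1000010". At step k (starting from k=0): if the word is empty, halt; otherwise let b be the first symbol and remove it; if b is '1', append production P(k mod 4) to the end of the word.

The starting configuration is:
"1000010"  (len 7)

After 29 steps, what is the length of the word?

18

step 0: "1000010"  (len 7)
step 1: "0000101"  (len 7)
step 2: "000101"  (len 6)
step 3: "00101"  (len 5)
step 4: "0101"  (len 4)
step 5: "101"  (len 3)
step 6: "01001"  (len 5)
step 7: "1001"  (len 4)
step 8: "0011"  (len 4)
step 9: "011"  (len 3)
step 10: "11"  (len 2)
step 11: "11111"  (len 5)
step 12: "11111"  (len 5)
step 13: "11111"  (len 5)
step 14: "1111001"  (len 7)
step 15: "1110011111"  (len 10)
step 16: "1100111111"  (len 10)
step 17: "1001111111"  (len 10)
step 18: "001111111001"  (len 12)
step 19: "01111111001"  (len 11)
step 20: "1111111001"  (len 10)
step 21: "1111110011"  (len 10)
step 22: "111110011001"  (len 12)
step 23: "111100110011111"  (len 15)
step 24: "111001100111111"  (len 15)
step 25: "110011001111111"  (len 15)
step 26: "10011001111111001"  (len 17)
step 27: "00110011111110011111"  (len 20)
step 28: "0110011111110011111"  (len 19)
step 29: "110011111110011111"  (len 18)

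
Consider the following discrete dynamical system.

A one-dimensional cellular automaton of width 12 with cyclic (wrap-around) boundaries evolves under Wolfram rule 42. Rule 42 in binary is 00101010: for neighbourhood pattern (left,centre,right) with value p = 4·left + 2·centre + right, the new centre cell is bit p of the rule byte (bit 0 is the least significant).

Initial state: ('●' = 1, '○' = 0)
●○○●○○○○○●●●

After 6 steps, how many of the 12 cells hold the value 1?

0) ●○○●○○○○○●●●
1) ○○●○○○○○●●○○
2) ○●○○○○○●●○○○
3) ●○○○○○●●○○○○
4) ○○○○○●●○○○○●
5) ○○○○●●○○○○●○
6) ○○○●●○○○○●○○

3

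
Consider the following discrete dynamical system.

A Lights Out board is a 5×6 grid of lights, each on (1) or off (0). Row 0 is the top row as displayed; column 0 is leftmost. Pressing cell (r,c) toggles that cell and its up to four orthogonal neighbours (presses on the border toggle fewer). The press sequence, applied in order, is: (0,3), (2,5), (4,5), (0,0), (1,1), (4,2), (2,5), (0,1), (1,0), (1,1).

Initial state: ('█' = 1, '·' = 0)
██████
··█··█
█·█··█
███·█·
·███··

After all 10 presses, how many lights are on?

14

0) ██████
··█··█
█·█··█
███·█·
·███··
1) ██···█
··██·█
█·█··█
███·█·
·███··
2) ██···█
··██··
█·█·█·
███·██
·███··
3) ██···█
··██··
█·█·█·
███·█·
·█████
4) ·····█
█·██··
█·█·█·
███·█·
·█████
5) ·█···█
·█·█··
███·█·
███·█·
·█████
6) ·█···█
·█·█··
███·█·
██··█·
····██
7) ·█···█
·█·█·█
███··█
██··██
····██
8) █·█··█
···█·█
███··█
██··██
····██
9) ··█··█
██·█·█
·██··█
██··██
····██
10) ·██··█
··██·█
··█··█
██··██
····██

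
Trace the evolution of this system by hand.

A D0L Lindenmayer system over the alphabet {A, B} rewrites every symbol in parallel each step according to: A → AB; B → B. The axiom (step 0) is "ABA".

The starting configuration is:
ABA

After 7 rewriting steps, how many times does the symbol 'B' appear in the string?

t=0: ABA
t=1: ABBAB
t=2: ABBBABB
t=3: ABBBBABBB
t=4: ABBBBBABBBB
t=5: ABBBBBBABBBBB
t=6: ABBBBBBBABBBBBB
t=7: ABBBBBBBBABBBBBBB

15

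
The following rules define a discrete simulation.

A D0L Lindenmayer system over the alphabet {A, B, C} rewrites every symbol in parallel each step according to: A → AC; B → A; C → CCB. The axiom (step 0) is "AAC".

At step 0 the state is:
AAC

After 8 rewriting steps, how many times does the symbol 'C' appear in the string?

[0] AAC
[1] ACACCCB
[2] ACCCBACCCBCCBCCBA
[3] ACCCBCCBCCBAACCCBCCBCCBACCBCCBACCBCCBAAC
[4] ACCCBCCBCCBACCBCCBACCBCCBAACACCCBCCBCCBACCBCCBACCBCCBAACCCBCCBACCBCCBAACCCBCCBACCBCCBAACACCCB
[5] ACCCBCCBCCBACCBCCBACCBCCBAACCCBCCBACCBCCBAACCCBCCBACCBCCBA…BAACACCCBCCBCCBACCBCCBAACCCBCCBACCBCCBAACACCCBACCCBCCBCCBA  (len 216)
[6] ACCCBCCBCCBACCBCCBACCBCCBAACCCBCCBACCBCCBAACCCBCCBACCBCCBA…CCBACCBCCBAACACCCBACCCBCCBCCBAACCCBCCBCCBACCBCCBACCBCCBAAC  (len 502)
[7] ACCCBCCBCCBACCBCCBACCBCCBAACCCBCCBACCBCCBAACCCBCCBACCBCCBA…BCCBACCBCCBACCBCCBAACCCBCCBACCBCCBAACCCBCCBACCBCCBAACACCCB  (len 1167)
[8] ACCCBCCBCCBACCBCCBACCBCCBAACCCBCCBACCBCCBAACCCBCCBACCBCCBA…BAACACCCBCCBCCBACCBCCBAACCCBCCBACCBCCBAACACCCBACCCBCCBCCBA  (len 2713)

1546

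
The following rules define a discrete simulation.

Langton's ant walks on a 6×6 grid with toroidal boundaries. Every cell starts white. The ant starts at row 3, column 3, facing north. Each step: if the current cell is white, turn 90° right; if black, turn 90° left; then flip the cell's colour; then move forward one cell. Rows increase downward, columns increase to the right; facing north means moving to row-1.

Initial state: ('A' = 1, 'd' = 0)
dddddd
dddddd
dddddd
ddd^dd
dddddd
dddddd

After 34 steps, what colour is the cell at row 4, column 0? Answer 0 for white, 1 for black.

k=0  dddddd
dddddd
dddddd
ddd^dd
dddddd
dddddd
k=1  dddddd
dddddd
dddddd
dddA>d
dddddd
dddddd
k=2  dddddd
dddddd
dddddd
dddAAd
ddddvd
dddddd
k=3  dddddd
dddddd
dddddd
dddAAd
ddd<Ad
dddddd
k=4  dddddd
dddddd
dddddd
ddd^Ad
dddAAd
dddddd
k=5  dddddd
dddddd
dddddd
dd<dAd
dddAAd
dddddd
k=6  dddddd
dddddd
dd^ddd
ddAdAd
dddAAd
dddddd
k=7  dddddd
dddddd
ddA>dd
ddAdAd
dddAAd
dddddd
k=8  dddddd
dddddd
ddAAdd
ddAvAd
dddAAd
dddddd
k=9  dddddd
dddddd
ddAAdd
dd<AAd
dddAAd
dddddd
k=10  dddddd
dddddd
ddAAdd
dddAAd
ddvAAd
dddddd
k=11  dddddd
dddddd
ddAAdd
dddAAd
d<AAAd
dddddd
k=12  dddddd
dddddd
ddAAdd
d^dAAd
dAAAAd
dddddd
k=13  dddddd
dddddd
ddAAdd
dA>AAd
dAAAAd
dddddd
k=14  dddddd
dddddd
ddAAdd
dAAAAd
dAvAAd
dddddd
k=15  dddddd
dddddd
ddAAdd
dAAAAd
dAd>Ad
dddddd
k=16  dddddd
dddddd
ddAAdd
dAA^Ad
dAddAd
dddddd
k=17  dddddd
dddddd
ddAAdd
dA<dAd
dAddAd
dddddd
k=18  dddddd
dddddd
ddAAdd
dAddAd
dAvdAd
dddddd
k=19  dddddd
dddddd
ddAAdd
dAddAd
d<AdAd
dddddd
k=20  dddddd
dddddd
ddAAdd
dAddAd
ddAdAd
dvdddd
k=21  dddddd
dddddd
ddAAdd
dAddAd
ddAdAd
<Adddd
k=22  dddddd
dddddd
ddAAdd
dAddAd
^dAdAd
AAdddd
k=23  dddddd
dddddd
ddAAdd
dAddAd
A>AdAd
AAdddd
k=24  dddddd
dddddd
ddAAdd
dAddAd
AAAdAd
Avdddd
k=25  dddddd
dddddd
ddAAdd
dAddAd
AAAdAd
Ad>ddd
k=26  ddvddd
dddddd
ddAAdd
dAddAd
AAAdAd
AdAddd
k=27  d<Addd
dddddd
ddAAdd
dAddAd
AAAdAd
AdAddd
k=28  dAAddd
dddddd
ddAAdd
dAddAd
AAAdAd
A^Addd
k=29  dAAddd
dddddd
ddAAdd
dAddAd
AAAdAd
AA>ddd
k=30  dAAddd
dddddd
ddAAdd
dAddAd
AA^dAd
AAdddd
k=31  dAAddd
dddddd
ddAAdd
dAddAd
A<ddAd
AAdddd
k=32  dAAddd
dddddd
ddAAdd
dAddAd
AdddAd
Avdddd
k=33  dAAddd
dddddd
ddAAdd
dAddAd
AdddAd
Ad>ddd
k=34  dAvddd
dddddd
ddAAdd
dAddAd
AdddAd
AdAddd

1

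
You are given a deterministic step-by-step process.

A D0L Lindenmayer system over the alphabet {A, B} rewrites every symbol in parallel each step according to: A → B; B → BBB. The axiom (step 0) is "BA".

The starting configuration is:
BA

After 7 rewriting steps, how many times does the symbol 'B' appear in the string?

step 0: BA
step 1: BBBB
step 2: BBBBBBBBBBBB
step 3: BBBBBBBBBBBBBBBBBBBBBBBBBBBBBBBBBBBB
step 4: BBBBBBBBBBBBBBBBBBBBBBBBBBBBBBBBBBBBBBBBBBBBBBBBBBBBBBBBBBBBBBBBBBBBBBBBBBBBBBBBBBBBBBBBBBBBBBBBBBBBBBBBBBBB
step 5: BBBBBBBBBBBBBBBBBBBBBBBBBBBBBBBBBBBBBBBBBBBBBBBBBBBBBBBBBB…BBBBBBBBBBBBBBBBBBBBBBBBBBBBBBBBBBBBBBBBBBBBBBBBBBBBBBBBBB  (len 324)
step 6: BBBBBBBBBBBBBBBBBBBBBBBBBBBBBBBBBBBBBBBBBBBBBBBBBBBBBBBBBB…BBBBBBBBBBBBBBBBBBBBBBBBBBBBBBBBBBBBBBBBBBBBBBBBBBBBBBBBBB  (len 972)
step 7: BBBBBBBBBBBBBBBBBBBBBBBBBBBBBBBBBBBBBBBBBBBBBBBBBBBBBBBBBB…BBBBBBBBBBBBBBBBBBBBBBBBBBBBBBBBBBBBBBBBBBBBBBBBBBBBBBBBBB  (len 2916)

2916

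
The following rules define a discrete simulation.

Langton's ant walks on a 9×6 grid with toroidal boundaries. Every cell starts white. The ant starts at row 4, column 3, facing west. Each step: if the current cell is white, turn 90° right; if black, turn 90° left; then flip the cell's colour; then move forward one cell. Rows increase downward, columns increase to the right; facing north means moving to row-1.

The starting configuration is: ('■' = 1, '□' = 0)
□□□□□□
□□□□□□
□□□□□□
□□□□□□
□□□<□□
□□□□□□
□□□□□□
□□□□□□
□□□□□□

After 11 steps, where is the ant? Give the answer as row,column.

6,4

k=0  □□□□□□
□□□□□□
□□□□□□
□□□□□□
□□□<□□
□□□□□□
□□□□□□
□□□□□□
□□□□□□
k=1  □□□□□□
□□□□□□
□□□□□□
□□□^□□
□□□■□□
□□□□□□
□□□□□□
□□□□□□
□□□□□□
k=2  □□□□□□
□□□□□□
□□□□□□
□□□■>□
□□□■□□
□□□□□□
□□□□□□
□□□□□□
□□□□□□
k=3  □□□□□□
□□□□□□
□□□□□□
□□□■■□
□□□■v□
□□□□□□
□□□□□□
□□□□□□
□□□□□□
k=4  □□□□□□
□□□□□□
□□□□□□
□□□■■□
□□□<■□
□□□□□□
□□□□□□
□□□□□□
□□□□□□
k=5  □□□□□□
□□□□□□
□□□□□□
□□□■■□
□□□□■□
□□□v□□
□□□□□□
□□□□□□
□□□□□□
k=6  □□□□□□
□□□□□□
□□□□□□
□□□■■□
□□□□■□
□□<■□□
□□□□□□
□□□□□□
□□□□□□
k=7  □□□□□□
□□□□□□
□□□□□□
□□□■■□
□□^□■□
□□■■□□
□□□□□□
□□□□□□
□□□□□□
k=8  □□□□□□
□□□□□□
□□□□□□
□□□■■□
□□■>■□
□□■■□□
□□□□□□
□□□□□□
□□□□□□
k=9  □□□□□□
□□□□□□
□□□□□□
□□□■■□
□□■■■□
□□■v□□
□□□□□□
□□□□□□
□□□□□□
k=10  □□□□□□
□□□□□□
□□□□□□
□□□■■□
□□■■■□
□□■□>□
□□□□□□
□□□□□□
□□□□□□
k=11  □□□□□□
□□□□□□
□□□□□□
□□□■■□
□□■■■□
□□■□■□
□□□□v□
□□□□□□
□□□□□□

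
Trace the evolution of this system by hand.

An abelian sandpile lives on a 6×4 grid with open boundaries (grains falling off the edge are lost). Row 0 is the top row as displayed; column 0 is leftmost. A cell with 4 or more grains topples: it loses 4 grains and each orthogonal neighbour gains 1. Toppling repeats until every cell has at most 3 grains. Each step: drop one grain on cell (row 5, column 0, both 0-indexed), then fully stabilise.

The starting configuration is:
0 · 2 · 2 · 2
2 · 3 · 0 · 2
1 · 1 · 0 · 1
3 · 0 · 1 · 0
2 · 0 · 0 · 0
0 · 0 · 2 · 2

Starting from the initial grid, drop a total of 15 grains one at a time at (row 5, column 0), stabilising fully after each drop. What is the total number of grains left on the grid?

30

gen 0: 0 · 2 · 2 · 2
2 · 3 · 0 · 2
1 · 1 · 0 · 1
3 · 0 · 1 · 0
2 · 0 · 0 · 0
0 · 0 · 2 · 2
gen 1: 0 · 2 · 2 · 2
2 · 3 · 0 · 2
1 · 1 · 0 · 1
3 · 0 · 1 · 0
2 · 0 · 0 · 0
1 · 0 · 2 · 2
gen 2: 0 · 2 · 2 · 2
2 · 3 · 0 · 2
1 · 1 · 0 · 1
3 · 0 · 1 · 0
2 · 0 · 0 · 0
2 · 0 · 2 · 2
gen 3: 0 · 2 · 2 · 2
2 · 3 · 0 · 2
1 · 1 · 0 · 1
3 · 0 · 1 · 0
2 · 0 · 0 · 0
3 · 0 · 2 · 2
gen 4: 0 · 2 · 2 · 2
2 · 3 · 0 · 2
1 · 1 · 0 · 1
3 · 0 · 1 · 0
3 · 0 · 0 · 0
0 · 1 · 2 · 2
gen 5: 0 · 2 · 2 · 2
2 · 3 · 0 · 2
1 · 1 · 0 · 1
3 · 0 · 1 · 0
3 · 0 · 0 · 0
1 · 1 · 2 · 2
gen 6: 0 · 2 · 2 · 2
2 · 3 · 0 · 2
1 · 1 · 0 · 1
3 · 0 · 1 · 0
3 · 0 · 0 · 0
2 · 1 · 2 · 2
gen 7: 0 · 2 · 2 · 2
2 · 3 · 0 · 2
1 · 1 · 0 · 1
3 · 0 · 1 · 0
3 · 0 · 0 · 0
3 · 1 · 2 · 2
gen 8: 0 · 2 · 2 · 2
2 · 3 · 0 · 2
2 · 1 · 0 · 1
0 · 1 · 1 · 0
1 · 1 · 0 · 0
1 · 2 · 2 · 2
gen 9: 0 · 2 · 2 · 2
2 · 3 · 0 · 2
2 · 1 · 0 · 1
0 · 1 · 1 · 0
1 · 1 · 0 · 0
2 · 2 · 2 · 2
gen 10: 0 · 2 · 2 · 2
2 · 3 · 0 · 2
2 · 1 · 0 · 1
0 · 1 · 1 · 0
1 · 1 · 0 · 0
3 · 2 · 2 · 2
gen 11: 0 · 2 · 2 · 2
2 · 3 · 0 · 2
2 · 1 · 0 · 1
0 · 1 · 1 · 0
2 · 1 · 0 · 0
0 · 3 · 2 · 2
gen 12: 0 · 2 · 2 · 2
2 · 3 · 0 · 2
2 · 1 · 0 · 1
0 · 1 · 1 · 0
2 · 1 · 0 · 0
1 · 3 · 2 · 2
gen 13: 0 · 2 · 2 · 2
2 · 3 · 0 · 2
2 · 1 · 0 · 1
0 · 1 · 1 · 0
2 · 1 · 0 · 0
2 · 3 · 2 · 2
gen 14: 0 · 2 · 2 · 2
2 · 3 · 0 · 2
2 · 1 · 0 · 1
0 · 1 · 1 · 0
2 · 1 · 0 · 0
3 · 3 · 2 · 2
gen 15: 0 · 2 · 2 · 2
2 · 3 · 0 · 2
2 · 1 · 0 · 1
0 · 1 · 1 · 0
3 · 2 · 0 · 0
1 · 0 · 3 · 2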